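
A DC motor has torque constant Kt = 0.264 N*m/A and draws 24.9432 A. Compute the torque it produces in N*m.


tau = Kt * I = 0.264*24.9432 = 6.5850

6.5850 N*m


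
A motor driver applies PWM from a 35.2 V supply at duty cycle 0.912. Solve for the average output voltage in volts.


V_avg = V_supply * D = 35.2*0.912 = 32.1024

32.1024 V


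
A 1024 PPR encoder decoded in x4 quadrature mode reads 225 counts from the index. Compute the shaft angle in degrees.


angle = counts * 360 / (PPR*4) = 225 * 360 / 4096 = 19.7754

19.7754 degrees


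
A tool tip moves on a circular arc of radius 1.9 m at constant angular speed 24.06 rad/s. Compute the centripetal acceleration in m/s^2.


a_c = omega^2 * r = 24.06^2 * 1.9 = 1099.8788

1099.8788 m/s^2


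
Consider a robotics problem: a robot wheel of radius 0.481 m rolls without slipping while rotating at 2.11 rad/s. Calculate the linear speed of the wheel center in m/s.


v = omega * r = 2.11 * 0.481 = 1.0149

1.0149 m/s


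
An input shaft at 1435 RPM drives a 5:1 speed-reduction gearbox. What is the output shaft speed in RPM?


omega_out = omega_in / N = 1435 / 5 = 287.0000

287.0000 RPM


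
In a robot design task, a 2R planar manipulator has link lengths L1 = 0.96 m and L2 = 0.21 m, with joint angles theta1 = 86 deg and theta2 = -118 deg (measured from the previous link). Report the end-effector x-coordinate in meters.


x = L1*cos(th1) + L2*cos(th1+th2) = 0.96*cos(86 deg) + 0.21*cos(-32 deg) = 0.2451

0.2451 m


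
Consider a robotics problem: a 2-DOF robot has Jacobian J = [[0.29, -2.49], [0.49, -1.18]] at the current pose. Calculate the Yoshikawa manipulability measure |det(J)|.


det(J) = 0.29*-1.18 - (-2.49)*(0.49) = 0.8779
|det(J)| = 0.8779

0.8779


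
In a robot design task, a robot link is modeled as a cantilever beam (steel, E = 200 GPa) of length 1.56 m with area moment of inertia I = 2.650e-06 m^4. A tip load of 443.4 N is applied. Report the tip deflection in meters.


delta = F*L^3/(3*E*I) = 443.4*1.56^3/(3*2.000e+11*2.650e-06)
      = 1683.3308544/1590000 = 0.0011

0.0011 m


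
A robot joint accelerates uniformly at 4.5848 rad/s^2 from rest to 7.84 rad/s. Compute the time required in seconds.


t = delta_omega / alpha = 7.84 / 4.5848 = 1.7100

1.7100 s


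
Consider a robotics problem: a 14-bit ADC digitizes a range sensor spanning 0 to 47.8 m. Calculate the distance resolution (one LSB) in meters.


res = range / 2^n = 47.8/2^14 = 47.8/16384 = 0.0029

0.0029 m


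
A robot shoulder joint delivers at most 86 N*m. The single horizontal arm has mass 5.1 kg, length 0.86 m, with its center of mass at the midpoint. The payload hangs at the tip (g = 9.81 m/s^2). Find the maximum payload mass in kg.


tau_arm = m_arm*g*(L/2) = 5.1*9.81*0.86/2 = 21.5133 N*m
tau_payload = tau_max - tau_arm = 86 - 21.5133 = 64.4867
m_payload = tau_payload / (g*L) = 64.4867 / (9.81*0.86) = 7.6437

7.6437 kg


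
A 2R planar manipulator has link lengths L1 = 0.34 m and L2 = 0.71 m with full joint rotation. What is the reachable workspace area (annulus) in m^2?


r_max = L1 + L2 = 1.0500, r_min = |L1 - L2| = 0.3700
A = pi*(r_max^2 - r_min^2) = pi*(1.1025 - 0.1369) = 3.0335

3.0335 m^2


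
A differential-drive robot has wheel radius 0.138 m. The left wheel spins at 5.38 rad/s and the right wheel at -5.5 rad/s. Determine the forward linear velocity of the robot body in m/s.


v = r*(wR + wL)/2 = 0.138*(-5.5 + 5.38)/2 = -0.0083

-0.0083 m/s


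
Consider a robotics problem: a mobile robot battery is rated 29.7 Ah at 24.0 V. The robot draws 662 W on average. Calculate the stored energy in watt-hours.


E = capacity * V = 29.7*24.0 = 712.8000

712.8000 Wh


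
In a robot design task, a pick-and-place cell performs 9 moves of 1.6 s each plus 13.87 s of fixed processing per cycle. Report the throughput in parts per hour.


T_cycle = 9*1.6 + 13.87 = 28.2700 s
rate = 3600/T = 127.3435

127.3435 parts/hour


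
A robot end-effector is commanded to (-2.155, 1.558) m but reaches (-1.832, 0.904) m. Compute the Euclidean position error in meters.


dx = -1.832 - (-2.155) = 0.3230, dy = 0.904 - (1.558) = -0.6540
err = sqrt(0.104329 + 0.427716) = 0.7294

0.7294 m


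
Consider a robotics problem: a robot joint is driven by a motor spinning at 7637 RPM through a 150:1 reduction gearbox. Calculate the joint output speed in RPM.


omega_joint = omega_motor / N = 7637 / 150 = 50.9133

50.9133 RPM


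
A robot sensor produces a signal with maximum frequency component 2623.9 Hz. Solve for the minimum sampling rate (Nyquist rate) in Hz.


f_s,min = 2*f_max = 2*2623.9 = 5247.8000

5247.8000 Hz


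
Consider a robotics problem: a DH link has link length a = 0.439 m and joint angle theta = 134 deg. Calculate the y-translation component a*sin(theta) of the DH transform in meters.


a*sin(theta) = 0.439*sin(134 deg) = 0.3158

0.3158 m


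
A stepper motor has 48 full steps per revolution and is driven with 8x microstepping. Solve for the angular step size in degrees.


step = 360/(48*8) = 360/384 = 0.9375

0.9375 degrees


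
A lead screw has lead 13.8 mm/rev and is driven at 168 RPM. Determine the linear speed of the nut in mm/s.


v = lead * (RPM/60) = 13.8*168/60 = 38.6400

38.6400 mm/s


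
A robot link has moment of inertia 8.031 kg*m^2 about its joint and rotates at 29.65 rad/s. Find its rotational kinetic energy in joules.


KE = (1/2)*I*omega^2 = 0.5*8.031*29.65^2 = 3530.1164

3530.1164 J


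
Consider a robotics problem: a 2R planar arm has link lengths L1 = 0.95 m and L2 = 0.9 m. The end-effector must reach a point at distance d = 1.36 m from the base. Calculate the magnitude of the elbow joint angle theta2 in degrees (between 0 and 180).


cos(th2) = (d^2 - L1^2 - L2^2)/(2*L1*L2) = (1.36^2 - 0.95^2 - 0.9^2)/(2*0.95*0.9) = 0.08017544
th2 = acos(0.08017544) = 85.4013 deg

85.4013 degrees


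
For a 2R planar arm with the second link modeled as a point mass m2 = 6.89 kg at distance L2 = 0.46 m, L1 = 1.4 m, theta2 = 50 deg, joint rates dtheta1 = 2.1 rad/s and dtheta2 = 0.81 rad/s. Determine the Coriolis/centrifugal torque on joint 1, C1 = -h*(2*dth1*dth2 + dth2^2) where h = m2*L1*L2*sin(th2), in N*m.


h = m2*L1*L2*sin(th2) = 6.89*1.4*0.46*sin(50 deg) = 3.399062
C1 = -h*(2*2.1*0.81 + 0.81^2) = -3.399062*4.0581 = -13.7937

-13.7937 N*m


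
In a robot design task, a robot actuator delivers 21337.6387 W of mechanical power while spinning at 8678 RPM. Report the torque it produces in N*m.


omega = 8678 * 2*pi/60 = 908.758035 rad/s
tau = P / omega = 21337.6387 / 908.758035 = 23.4800

23.4800 N*m


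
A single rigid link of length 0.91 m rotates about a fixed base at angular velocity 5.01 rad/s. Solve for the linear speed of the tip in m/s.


v = L*omega = 0.91 * 5.01 = 4.5591

4.5591 m/s


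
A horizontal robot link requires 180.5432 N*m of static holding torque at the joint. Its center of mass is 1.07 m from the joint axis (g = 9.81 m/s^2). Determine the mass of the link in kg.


m = tau / (g*L) = 180.5432 / (9.81 * 1.07) = 17.2000

17.2000 kg


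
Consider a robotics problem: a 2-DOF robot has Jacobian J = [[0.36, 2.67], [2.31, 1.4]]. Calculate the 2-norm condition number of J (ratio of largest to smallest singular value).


JJ^T eigenvalues: trace(JJ^T) = 14.5546, det(JJ^T) = det(J)^2 = 32.07749769
s_max^2 = (14.5546 + sqrt(83.52639040))/2 = 11.84693867
s_min^2 = (14.5546 - sqrt(83.52639040))/2 = 2.70766133
kappa = s_max/s_min = sqrt(11.84693867/2.70766133) = 2.0917

2.0917


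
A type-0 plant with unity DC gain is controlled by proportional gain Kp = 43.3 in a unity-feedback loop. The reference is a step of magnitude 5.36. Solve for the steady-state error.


e_ss = R/(1 + Kp) = 5.36/(1 + 43.3) = 5.36/44.3000 = 0.1210

0.1210


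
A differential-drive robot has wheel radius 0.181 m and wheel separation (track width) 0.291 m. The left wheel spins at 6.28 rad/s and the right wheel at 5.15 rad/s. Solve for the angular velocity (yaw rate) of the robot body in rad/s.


omega = r*(wR - wL)/L = 0.181*(5.15 - (6.28))/0.291 = -0.7029

-0.7029 rad/s


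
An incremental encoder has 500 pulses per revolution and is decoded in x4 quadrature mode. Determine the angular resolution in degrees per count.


resolution = 360 / (PPR * 4) = 360 / 2000 = 0.1800

0.1800 degrees


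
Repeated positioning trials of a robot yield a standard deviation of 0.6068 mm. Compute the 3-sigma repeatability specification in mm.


repeatability = 3*sigma = 3*0.6068 = 1.8204

1.8204 mm


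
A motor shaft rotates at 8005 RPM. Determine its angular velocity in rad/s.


omega = 8005 * 2*pi/60 = 838.2816

838.2816 rad/s


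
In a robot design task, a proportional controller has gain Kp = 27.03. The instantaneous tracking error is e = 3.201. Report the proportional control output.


u_P = Kp * e = 27.03 * 3.201 = 86.5230

86.5230


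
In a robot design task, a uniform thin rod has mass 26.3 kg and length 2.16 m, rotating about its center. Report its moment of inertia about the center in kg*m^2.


I = (1/12)*m*L^2 = (1/12)*26.3*2.16^2 = 10.2254

10.2254 kg*m^2


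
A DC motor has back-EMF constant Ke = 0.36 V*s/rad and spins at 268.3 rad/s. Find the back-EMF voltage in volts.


V_emf = Ke * omega = 0.36*268.3 = 96.5880

96.5880 V


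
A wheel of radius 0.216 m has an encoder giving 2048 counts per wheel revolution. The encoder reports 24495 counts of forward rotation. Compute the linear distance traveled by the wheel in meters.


revs = 24495/2048 = 11.960449
d = revs * 2*pi*r = 11.960449 * 2*pi*0.216 = 16.2323

16.2323 m


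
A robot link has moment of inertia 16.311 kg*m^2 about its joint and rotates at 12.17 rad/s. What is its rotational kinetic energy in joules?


KE = (1/2)*I*omega^2 = 0.5*16.311*12.17^2 = 1207.9021

1207.9021 J


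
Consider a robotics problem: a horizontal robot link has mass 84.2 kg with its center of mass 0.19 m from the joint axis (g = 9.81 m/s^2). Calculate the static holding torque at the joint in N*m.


tau = m*g*L = 84.2 * 9.81 * 0.19 = 156.9404

156.9404 N*m


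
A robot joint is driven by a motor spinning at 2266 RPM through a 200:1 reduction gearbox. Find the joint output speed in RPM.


omega_joint = omega_motor / N = 2266 / 200 = 11.3300

11.3300 RPM


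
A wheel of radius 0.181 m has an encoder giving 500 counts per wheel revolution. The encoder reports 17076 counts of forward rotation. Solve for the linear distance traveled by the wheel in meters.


revs = 17076/500 = 34.152000
d = revs * 2*pi*r = 34.152000 * 2*pi*0.181 = 38.8396

38.8396 m


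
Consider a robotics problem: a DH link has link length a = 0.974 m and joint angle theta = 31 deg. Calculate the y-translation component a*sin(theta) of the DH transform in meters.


a*sin(theta) = 0.974*sin(31 deg) = 0.5016

0.5016 m


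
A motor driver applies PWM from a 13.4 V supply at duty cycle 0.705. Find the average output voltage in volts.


V_avg = V_supply * D = 13.4*0.705 = 9.4470

9.4470 V


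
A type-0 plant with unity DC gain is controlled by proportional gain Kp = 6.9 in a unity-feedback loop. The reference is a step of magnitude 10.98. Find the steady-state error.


e_ss = R/(1 + Kp) = 10.98/(1 + 6.9) = 10.98/7.9000 = 1.3899

1.3899


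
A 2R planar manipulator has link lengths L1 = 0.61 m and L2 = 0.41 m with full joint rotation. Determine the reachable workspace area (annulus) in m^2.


r_max = L1 + L2 = 1.0200, r_min = |L1 - L2| = 0.2000
A = pi*(r_max^2 - r_min^2) = pi*(1.0404 - 0.0400) = 3.1428

3.1428 m^2


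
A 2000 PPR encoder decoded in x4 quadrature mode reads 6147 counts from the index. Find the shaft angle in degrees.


angle = counts * 360 / (PPR*4) = 6147 * 360 / 8000 = 276.6150

276.6150 degrees


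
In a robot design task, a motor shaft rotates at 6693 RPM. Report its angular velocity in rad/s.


omega = 6693 * 2*pi/60 = 700.8893

700.8893 rad/s


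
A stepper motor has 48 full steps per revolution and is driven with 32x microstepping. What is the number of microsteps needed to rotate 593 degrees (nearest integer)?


step_size = 360/(48*32) = 360/1536 = 0.234375 deg
n = 593/(360/1536) = 593*1536/360 = 2530.1333 -> 2530

2530 steps


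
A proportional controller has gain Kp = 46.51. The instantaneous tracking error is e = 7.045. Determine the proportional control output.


u_P = Kp * e = 46.51 * 7.045 = 327.6629

327.6629


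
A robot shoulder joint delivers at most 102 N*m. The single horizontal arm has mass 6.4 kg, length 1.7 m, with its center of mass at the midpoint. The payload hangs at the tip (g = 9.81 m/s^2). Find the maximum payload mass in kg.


tau_arm = m_arm*g*(L/2) = 6.4*9.81*1.7/2 = 53.3664 N*m
tau_payload = tau_max - tau_arm = 102 - 53.3664 = 48.6336
m_payload = tau_payload / (g*L) = 48.6336 / (9.81*1.7) = 2.9162

2.9162 kg


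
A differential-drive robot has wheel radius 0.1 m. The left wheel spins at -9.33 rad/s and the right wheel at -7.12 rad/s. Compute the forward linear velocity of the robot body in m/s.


v = r*(wR + wL)/2 = 0.1*(-7.12 + -9.33)/2 = -0.8225

-0.8225 m/s


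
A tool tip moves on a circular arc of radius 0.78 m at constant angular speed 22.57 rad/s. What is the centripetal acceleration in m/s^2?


a_c = omega^2 * r = 22.57^2 * 0.78 = 397.3358

397.3358 m/s^2


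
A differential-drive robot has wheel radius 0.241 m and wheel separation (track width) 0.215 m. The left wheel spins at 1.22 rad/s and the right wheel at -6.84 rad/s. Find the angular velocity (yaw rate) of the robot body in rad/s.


omega = r*(wR - wL)/L = 0.241*(-6.84 - (1.22))/0.215 = -9.0347

-9.0347 rad/s


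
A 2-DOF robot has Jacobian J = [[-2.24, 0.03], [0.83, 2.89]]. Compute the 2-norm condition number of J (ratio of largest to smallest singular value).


JJ^T eigenvalues: trace(JJ^T) = 14.0595, det(JJ^T) = det(J)^2 = 42.23050225
s_max^2 = (14.0595 + sqrt(28.74753125))/2 = 9.71058622
s_min^2 = (14.0595 - sqrt(28.74753125))/2 = 4.34891378
kappa = s_max/s_min = sqrt(9.71058622/4.34891378) = 1.4943

1.4943


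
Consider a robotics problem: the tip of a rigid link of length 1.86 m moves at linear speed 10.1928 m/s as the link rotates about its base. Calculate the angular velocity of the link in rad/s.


omega = v / L = 10.1928 / 1.86 = 5.4800

5.4800 rad/s


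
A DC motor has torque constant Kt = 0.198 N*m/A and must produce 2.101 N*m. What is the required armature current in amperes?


I = tau / Kt = 2.101/0.198 = 10.6111

10.6111 A


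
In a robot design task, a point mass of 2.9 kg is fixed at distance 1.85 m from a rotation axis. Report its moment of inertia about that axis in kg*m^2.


I = m*r^2 = 2.9*1.85^2 = 9.9253

9.9253 kg*m^2


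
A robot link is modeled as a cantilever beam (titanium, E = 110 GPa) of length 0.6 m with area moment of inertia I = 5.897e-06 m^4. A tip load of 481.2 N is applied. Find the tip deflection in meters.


delta = F*L^3/(3*E*I) = 481.2*0.6^3/(3*1.100e+11*5.897e-06)
      = 103.9392/1946010 = 5.3411e-05

5.3411e-05 m


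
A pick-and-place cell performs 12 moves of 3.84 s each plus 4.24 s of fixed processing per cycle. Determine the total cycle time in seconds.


T = 12*3.84 + 4.24 = 50.3200

50.3200 s


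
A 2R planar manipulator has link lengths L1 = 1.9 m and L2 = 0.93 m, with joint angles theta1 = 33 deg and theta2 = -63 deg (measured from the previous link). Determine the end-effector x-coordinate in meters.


x = L1*cos(th1) + L2*cos(th1+th2) = 1.9*cos(33 deg) + 0.93*cos(-30 deg) = 2.3989

2.3989 m


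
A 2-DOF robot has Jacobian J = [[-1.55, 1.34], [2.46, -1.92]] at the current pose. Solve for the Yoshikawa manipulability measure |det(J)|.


det(J) = -1.55*-1.92 - (1.34)*(2.46) = -0.3204
|det(J)| = 0.3204

0.3204


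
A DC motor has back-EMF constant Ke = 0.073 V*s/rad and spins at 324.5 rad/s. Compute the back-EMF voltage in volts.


V_emf = Ke * omega = 0.073*324.5 = 23.6885

23.6885 V


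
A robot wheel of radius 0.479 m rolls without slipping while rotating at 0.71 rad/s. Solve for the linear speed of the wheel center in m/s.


v = omega * r = 0.71 * 0.479 = 0.3401

0.3401 m/s


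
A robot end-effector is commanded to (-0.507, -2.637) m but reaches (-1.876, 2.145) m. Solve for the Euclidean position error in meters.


dx = -1.876 - (-0.507) = -1.3690, dy = 2.145 - (-2.637) = 4.7820
err = sqrt(1.874161 + 22.867524) = 4.9741

4.9741 m


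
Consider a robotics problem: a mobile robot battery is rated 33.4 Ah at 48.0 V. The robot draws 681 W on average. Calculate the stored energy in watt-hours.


E = capacity * V = 33.4*48.0 = 1603.2000

1603.2000 Wh


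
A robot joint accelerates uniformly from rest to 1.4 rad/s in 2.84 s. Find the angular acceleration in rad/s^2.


alpha = delta_omega / t = 1.4 / 2.84 = 0.4930

0.4930 rad/s^2


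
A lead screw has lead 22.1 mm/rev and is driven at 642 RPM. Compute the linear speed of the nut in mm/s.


v = lead * (RPM/60) = 22.1*642/60 = 236.4700

236.4700 mm/s


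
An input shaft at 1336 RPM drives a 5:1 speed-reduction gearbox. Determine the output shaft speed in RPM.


omega_out = omega_in / N = 1336 / 5 = 267.2000

267.2000 RPM


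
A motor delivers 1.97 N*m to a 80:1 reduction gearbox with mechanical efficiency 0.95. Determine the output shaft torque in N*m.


tau_out = tau_in * N * eta = 1.97 * 80 * 0.95 = 149.7200

149.7200 N*m


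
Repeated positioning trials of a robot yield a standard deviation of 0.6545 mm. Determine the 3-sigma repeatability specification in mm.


repeatability = 3*sigma = 3*0.6545 = 1.9635

1.9635 mm


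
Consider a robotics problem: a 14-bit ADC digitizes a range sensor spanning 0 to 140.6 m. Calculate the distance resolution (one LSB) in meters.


res = range / 2^n = 140.6/2^14 = 140.6/16384 = 0.0086

0.0086 m


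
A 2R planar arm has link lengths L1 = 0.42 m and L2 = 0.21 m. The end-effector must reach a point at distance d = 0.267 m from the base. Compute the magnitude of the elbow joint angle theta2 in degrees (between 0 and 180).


cos(th2) = (d^2 - L1^2 - L2^2)/(2*L1*L2) = (0.267^2 - 0.42^2 - 0.21^2)/(2*0.42*0.21) = -0.84586735
th2 = acos(-0.84586735) = 147.7650 deg

147.7650 degrees


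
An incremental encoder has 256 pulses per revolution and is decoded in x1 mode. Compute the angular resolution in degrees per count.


resolution = 360 / (PPR * 1) = 360 / 256 = 1.4062

1.4062 degrees


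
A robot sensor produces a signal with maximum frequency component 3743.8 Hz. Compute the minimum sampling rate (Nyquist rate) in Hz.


f_s,min = 2*f_max = 2*3743.8 = 7487.6000

7487.6000 Hz


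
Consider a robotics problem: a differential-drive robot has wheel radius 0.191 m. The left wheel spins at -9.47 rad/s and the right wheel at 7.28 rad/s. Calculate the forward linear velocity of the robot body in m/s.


v = r*(wR + wL)/2 = 0.191*(7.28 + -9.47)/2 = -0.2091

-0.2091 m/s


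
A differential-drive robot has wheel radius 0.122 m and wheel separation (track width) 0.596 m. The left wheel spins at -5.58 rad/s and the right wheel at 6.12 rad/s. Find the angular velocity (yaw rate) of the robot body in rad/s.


omega = r*(wR - wL)/L = 0.122*(6.12 - (-5.58))/0.596 = 2.3950

2.3950 rad/s


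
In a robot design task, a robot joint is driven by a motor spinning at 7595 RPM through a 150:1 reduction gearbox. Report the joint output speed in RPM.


omega_joint = omega_motor / N = 7595 / 150 = 50.6333

50.6333 RPM


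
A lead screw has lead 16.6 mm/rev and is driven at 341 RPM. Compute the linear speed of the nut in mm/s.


v = lead * (RPM/60) = 16.6*341/60 = 94.3433

94.3433 mm/s


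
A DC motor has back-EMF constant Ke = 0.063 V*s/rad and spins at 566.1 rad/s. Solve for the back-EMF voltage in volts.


V_emf = Ke * omega = 0.063*566.1 = 35.6643

35.6643 V


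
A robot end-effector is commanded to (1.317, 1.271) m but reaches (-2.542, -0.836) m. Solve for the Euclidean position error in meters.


dx = -2.542 - (1.317) = -3.8590, dy = -0.836 - (1.271) = -2.1070
err = sqrt(14.891881 + 4.439449) = 4.3967

4.3967 m


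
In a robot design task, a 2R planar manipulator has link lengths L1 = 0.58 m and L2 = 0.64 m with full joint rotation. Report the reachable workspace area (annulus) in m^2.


r_max = L1 + L2 = 1.2200, r_min = |L1 - L2| = 0.0600
A = pi*(r_max^2 - r_min^2) = pi*(1.4884 - 0.0036) = 4.6646

4.6646 m^2


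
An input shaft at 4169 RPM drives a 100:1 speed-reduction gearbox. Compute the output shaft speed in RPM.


omega_out = omega_in / N = 4169 / 100 = 41.6900

41.6900 RPM


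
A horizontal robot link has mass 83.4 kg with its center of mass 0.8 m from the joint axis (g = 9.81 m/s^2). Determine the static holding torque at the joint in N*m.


tau = m*g*L = 83.4 * 9.81 * 0.8 = 654.5232

654.5232 N*m


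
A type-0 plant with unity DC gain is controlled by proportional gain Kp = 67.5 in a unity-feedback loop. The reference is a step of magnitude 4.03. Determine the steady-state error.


e_ss = R/(1 + Kp) = 4.03/(1 + 67.5) = 4.03/68.5000 = 0.0588

0.0588


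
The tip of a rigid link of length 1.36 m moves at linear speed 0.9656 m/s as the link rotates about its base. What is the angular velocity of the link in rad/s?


omega = v / L = 0.9656 / 1.36 = 0.7100

0.7100 rad/s


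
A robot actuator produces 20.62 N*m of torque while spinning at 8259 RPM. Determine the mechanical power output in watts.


omega = 8259 * 2*pi/60 = 864.880458 rad/s
P = tau * omega = 20.62 * 864.880458 = 17833.8350

17833.8350 W


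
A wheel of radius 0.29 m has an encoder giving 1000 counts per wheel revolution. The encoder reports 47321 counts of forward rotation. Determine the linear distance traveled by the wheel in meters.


revs = 47321/1000 = 47.321000
d = revs * 2*pi*r = 47.321000 * 2*pi*0.29 = 86.2247

86.2247 m


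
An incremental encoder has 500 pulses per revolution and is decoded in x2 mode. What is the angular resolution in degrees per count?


resolution = 360 / (PPR * 2) = 360 / 1000 = 0.3600

0.3600 degrees


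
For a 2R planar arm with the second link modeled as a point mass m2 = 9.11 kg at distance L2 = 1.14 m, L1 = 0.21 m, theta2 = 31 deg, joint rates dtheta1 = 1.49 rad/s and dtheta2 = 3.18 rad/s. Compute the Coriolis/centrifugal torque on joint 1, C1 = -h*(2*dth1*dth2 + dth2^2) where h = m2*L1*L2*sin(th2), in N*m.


h = m2*L1*L2*sin(th2) = 9.11*0.21*1.14*sin(31 deg) = 1.123264
C1 = -h*(2*1.49*3.18 + 3.18^2) = -1.123264*19.5888 = -22.0034

-22.0034 N*m


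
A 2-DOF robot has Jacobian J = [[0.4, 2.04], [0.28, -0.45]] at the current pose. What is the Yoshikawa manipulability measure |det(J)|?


det(J) = 0.4*-0.45 - (2.04)*(0.28) = -0.7512
|det(J)| = 0.7512

0.7512


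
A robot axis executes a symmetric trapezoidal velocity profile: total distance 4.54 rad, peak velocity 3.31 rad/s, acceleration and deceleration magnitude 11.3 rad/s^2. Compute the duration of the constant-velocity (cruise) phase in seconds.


t_acc = v/a = 0.292920 s, d_acc = v^2/(2a) = 0.484783 rad each
d_cruise = 4.54 - 2*0.484783 = 3.570434 rad
t_cruise = d_cruise/v = 3.570434/3.31 = 1.0787

1.0787 s


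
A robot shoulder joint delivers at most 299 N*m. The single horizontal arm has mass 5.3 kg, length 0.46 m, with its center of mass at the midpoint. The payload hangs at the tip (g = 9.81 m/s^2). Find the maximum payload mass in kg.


tau_arm = m_arm*g*(L/2) = 5.3*9.81*0.46/2 = 11.9584 N*m
tau_payload = tau_max - tau_arm = 299 - 11.9584 = 287.0416
m_payload = tau_payload / (g*L) = 287.0416 / (9.81*0.46) = 63.6089

63.6089 kg


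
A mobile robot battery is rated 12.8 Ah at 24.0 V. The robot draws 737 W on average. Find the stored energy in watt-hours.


E = capacity * V = 12.8*24.0 = 307.2000

307.2000 Wh


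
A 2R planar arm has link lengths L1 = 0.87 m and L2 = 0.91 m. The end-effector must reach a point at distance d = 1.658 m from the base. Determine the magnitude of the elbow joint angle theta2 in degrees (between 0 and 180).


cos(th2) = (d^2 - L1^2 - L2^2)/(2*L1*L2) = (1.658^2 - 0.87^2 - 0.91^2)/(2*0.87*0.91) = 0.73510421
th2 = acos(0.73510421) = 42.6840 deg

42.6840 degrees


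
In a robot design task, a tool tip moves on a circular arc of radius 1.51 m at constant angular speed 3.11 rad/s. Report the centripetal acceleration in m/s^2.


a_c = omega^2 * r = 3.11^2 * 1.51 = 14.6049

14.6049 m/s^2


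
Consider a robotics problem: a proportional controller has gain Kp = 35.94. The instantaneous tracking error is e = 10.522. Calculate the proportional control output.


u_P = Kp * e = 35.94 * 10.522 = 378.1607

378.1607


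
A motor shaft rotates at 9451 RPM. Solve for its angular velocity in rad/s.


omega = 9451 * 2*pi/60 = 989.7064

989.7064 rad/s


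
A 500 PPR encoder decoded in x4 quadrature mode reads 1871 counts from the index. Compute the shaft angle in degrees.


angle = counts * 360 / (PPR*4) = 1871 * 360 / 2000 = 336.7800

336.7800 degrees


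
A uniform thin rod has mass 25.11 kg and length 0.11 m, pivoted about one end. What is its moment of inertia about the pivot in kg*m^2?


I = (1/3)*m*L^2 = (1/3)*25.11*0.11^2 = 0.1013

0.1013 kg*m^2


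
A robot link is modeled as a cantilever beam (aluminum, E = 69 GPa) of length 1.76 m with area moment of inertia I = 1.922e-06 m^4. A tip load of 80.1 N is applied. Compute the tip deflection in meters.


delta = F*L^3/(3*E*I) = 80.1*1.76^3/(3*6.900e+10*1.922e-06)
      = 436.6872576/397854 = 0.0011

0.0011 m


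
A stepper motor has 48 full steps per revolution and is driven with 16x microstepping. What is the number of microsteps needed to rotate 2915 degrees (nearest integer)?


step_size = 360/(48*16) = 360/768 = 0.468750 deg
n = 2915/(360/768) = 2915*768/360 = 6218.6667 -> 6219

6219 steps


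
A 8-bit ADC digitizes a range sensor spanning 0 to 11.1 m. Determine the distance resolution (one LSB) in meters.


res = range / 2^n = 11.1/2^8 = 11.1/256 = 0.0434

0.0434 m


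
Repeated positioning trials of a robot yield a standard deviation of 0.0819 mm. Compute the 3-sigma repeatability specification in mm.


repeatability = 3*sigma = 3*0.0819 = 0.2457

0.2457 mm


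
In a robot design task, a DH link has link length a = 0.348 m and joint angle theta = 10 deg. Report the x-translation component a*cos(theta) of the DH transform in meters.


a*cos(theta) = 0.348*cos(10 deg) = 0.3427

0.3427 m


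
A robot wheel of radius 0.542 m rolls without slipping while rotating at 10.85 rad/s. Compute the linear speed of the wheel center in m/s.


v = omega * r = 10.85 * 0.542 = 5.8807

5.8807 m/s


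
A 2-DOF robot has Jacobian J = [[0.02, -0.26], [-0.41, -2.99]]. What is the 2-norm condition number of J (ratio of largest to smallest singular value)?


JJ^T eigenvalues: trace(JJ^T) = 9.1762, det(JJ^T) = det(J)^2 = 0.02768896
s_max^2 = (9.1762 + sqrt(84.09189060))/2 = 9.17318153
s_min^2 = (9.1762 - sqrt(84.09189060))/2 = 0.00301847
kappa = s_max/s_min = sqrt(9.17318153/0.00301847) = 55.1273

55.1273


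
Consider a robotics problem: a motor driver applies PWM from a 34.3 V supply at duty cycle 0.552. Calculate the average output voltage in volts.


V_avg = V_supply * D = 34.3*0.552 = 18.9336

18.9336 V


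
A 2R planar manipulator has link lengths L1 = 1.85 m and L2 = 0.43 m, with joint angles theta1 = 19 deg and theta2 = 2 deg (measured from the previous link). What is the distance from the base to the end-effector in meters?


x = L1*cos(th1) + L2*cos(th1+th2) = 2.150649
y = L1*sin(th1) + L2*sin(th1+th2) = 0.756399
d = sqrt(x^2 + y^2) = sqrt(4.625291 + 0.572139) = 2.2798

2.2798 m


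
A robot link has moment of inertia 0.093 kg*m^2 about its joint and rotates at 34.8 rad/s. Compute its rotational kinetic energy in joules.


KE = (1/2)*I*omega^2 = 0.5*0.093*34.8^2 = 56.3134

56.3134 J


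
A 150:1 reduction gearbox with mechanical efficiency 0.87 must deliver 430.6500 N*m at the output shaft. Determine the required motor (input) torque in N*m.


tau_in = tau_out / (N * eta) = 430.6500 / (150 * 0.87) = 3.3000

3.3000 N*m


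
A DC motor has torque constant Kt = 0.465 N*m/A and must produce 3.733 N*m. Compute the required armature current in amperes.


I = tau / Kt = 3.733/0.465 = 8.0280

8.0280 A


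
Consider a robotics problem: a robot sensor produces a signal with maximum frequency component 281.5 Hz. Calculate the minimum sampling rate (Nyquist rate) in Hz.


f_s,min = 2*f_max = 2*281.5 = 563.0000

563.0000 Hz


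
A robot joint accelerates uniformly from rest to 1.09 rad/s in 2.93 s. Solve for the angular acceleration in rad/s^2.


alpha = delta_omega / t = 1.09 / 2.93 = 0.3720

0.3720 rad/s^2


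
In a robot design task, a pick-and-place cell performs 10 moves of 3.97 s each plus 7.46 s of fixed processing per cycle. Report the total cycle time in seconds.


T = 10*3.97 + 7.46 = 47.1600

47.1600 s


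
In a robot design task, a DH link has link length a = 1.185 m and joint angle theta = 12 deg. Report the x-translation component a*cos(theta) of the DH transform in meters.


a*cos(theta) = 1.185*cos(12 deg) = 1.1591

1.1591 m


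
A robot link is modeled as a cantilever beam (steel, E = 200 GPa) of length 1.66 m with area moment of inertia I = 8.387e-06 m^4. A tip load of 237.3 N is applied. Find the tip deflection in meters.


delta = F*L^3/(3*E*I) = 237.3*1.66^3/(3*2.000e+11*8.387e-06)
      = 1085.4804408/5032200 = 2.1571e-04

2.1571e-04 m


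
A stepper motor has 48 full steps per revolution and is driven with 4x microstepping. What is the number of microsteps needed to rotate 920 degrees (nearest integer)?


step_size = 360/(48*4) = 360/192 = 1.875000 deg
n = 920/(360/192) = 920*192/360 = 490.6667 -> 491

491 steps


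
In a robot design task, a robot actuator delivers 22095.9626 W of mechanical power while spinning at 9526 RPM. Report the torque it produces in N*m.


omega = 9526 * 2*pi/60 = 997.560387 rad/s
tau = P / omega = 22095.9626 / 997.560387 = 22.1500

22.1500 N*m


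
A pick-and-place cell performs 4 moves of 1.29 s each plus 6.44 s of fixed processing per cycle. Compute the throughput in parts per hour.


T_cycle = 4*1.29 + 6.44 = 11.6000 s
rate = 3600/T = 310.3448

310.3448 parts/hour


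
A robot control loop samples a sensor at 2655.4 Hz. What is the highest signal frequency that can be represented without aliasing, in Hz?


f_max = f_s/2 = 2655.4/2 = 1327.7000

1327.7000 Hz


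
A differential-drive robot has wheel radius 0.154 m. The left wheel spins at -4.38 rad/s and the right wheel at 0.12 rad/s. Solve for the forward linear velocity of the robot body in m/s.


v = r*(wR + wL)/2 = 0.154*(0.12 + -4.38)/2 = -0.3280

-0.3280 m/s


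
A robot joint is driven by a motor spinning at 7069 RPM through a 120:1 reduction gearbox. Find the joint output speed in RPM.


omega_joint = omega_motor / N = 7069 / 120 = 58.9083

58.9083 RPM


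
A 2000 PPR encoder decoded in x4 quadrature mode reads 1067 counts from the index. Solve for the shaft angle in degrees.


angle = counts * 360 / (PPR*4) = 1067 * 360 / 8000 = 48.0150

48.0150 degrees


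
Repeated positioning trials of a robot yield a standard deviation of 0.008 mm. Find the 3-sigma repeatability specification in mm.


repeatability = 3*sigma = 3*0.008 = 0.0240

0.0240 mm


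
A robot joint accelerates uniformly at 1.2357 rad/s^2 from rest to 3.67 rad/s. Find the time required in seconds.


t = delta_omega / alpha = 3.67 / 1.2357 = 2.9700

2.9700 s


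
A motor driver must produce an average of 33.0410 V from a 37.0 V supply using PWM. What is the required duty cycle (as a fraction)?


D = V_avg/V_supply = 33.0410/37.0 = 0.8930

0.8930


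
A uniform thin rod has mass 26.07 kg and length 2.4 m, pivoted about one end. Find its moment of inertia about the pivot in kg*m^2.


I = (1/3)*m*L^2 = (1/3)*26.07*2.4^2 = 50.0544

50.0544 kg*m^2


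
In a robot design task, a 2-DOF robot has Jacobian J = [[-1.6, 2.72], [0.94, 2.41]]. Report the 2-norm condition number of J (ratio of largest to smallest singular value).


JJ^T eigenvalues: trace(JJ^T) = 16.6501, det(JJ^T) = det(J)^2 = 41.12400384
s_max^2 = (16.6501 + sqrt(112.72981465))/2 = 13.63376488
s_min^2 = (16.6501 - sqrt(112.72981465))/2 = 3.01633512
kappa = s_max/s_min = sqrt(13.63376488/3.01633512) = 2.1260

2.1260


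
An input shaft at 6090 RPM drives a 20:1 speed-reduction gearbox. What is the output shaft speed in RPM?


omega_out = omega_in / N = 6090 / 20 = 304.5000

304.5000 RPM


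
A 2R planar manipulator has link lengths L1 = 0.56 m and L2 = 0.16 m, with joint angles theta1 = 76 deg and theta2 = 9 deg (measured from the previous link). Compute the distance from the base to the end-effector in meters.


x = L1*cos(th1) + L2*cos(th1+th2) = 0.149421
y = L1*sin(th1) + L2*sin(th1+th2) = 0.702757
d = sqrt(x^2 + y^2) = sqrt(0.022327 + 0.493867) = 0.7185

0.7185 m


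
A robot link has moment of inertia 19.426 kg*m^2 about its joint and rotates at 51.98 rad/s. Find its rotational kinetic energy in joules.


KE = (1/2)*I*omega^2 = 0.5*19.426*51.98^2 = 26243.7528

26243.7528 J


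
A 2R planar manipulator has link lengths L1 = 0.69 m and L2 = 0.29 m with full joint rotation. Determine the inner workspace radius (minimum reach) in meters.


r_min = |L1 - L2| = |0.69 - 0.29| = 0.4000

0.4000 m


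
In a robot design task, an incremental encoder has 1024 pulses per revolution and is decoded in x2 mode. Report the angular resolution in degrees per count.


resolution = 360 / (PPR * 2) = 360 / 2048 = 0.1758

0.1758 degrees


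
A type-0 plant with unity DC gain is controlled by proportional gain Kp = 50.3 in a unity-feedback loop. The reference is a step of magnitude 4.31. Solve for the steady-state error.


e_ss = R/(1 + Kp) = 4.31/(1 + 50.3) = 4.31/51.3000 = 0.0840

0.0840


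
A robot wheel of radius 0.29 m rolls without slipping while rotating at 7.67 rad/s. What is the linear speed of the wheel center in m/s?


v = omega * r = 7.67 * 0.29 = 2.2243

2.2243 m/s


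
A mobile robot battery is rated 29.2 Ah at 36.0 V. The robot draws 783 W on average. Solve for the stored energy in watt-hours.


E = capacity * V = 29.2*36.0 = 1051.2000

1051.2000 Wh


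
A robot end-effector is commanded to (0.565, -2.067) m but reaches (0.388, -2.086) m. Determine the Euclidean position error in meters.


dx = 0.388 - (0.565) = -0.1770, dy = -2.086 - (-2.067) = -0.0190
err = sqrt(0.031329 + 0.000361) = 0.1780

0.1780 m


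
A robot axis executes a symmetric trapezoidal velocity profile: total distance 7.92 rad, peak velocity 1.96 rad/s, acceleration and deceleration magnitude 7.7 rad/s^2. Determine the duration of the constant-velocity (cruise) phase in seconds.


t_acc = v/a = 0.254545 s, d_acc = v^2/(2a) = 0.249455 rad each
d_cruise = 7.92 - 2*0.249455 = 7.421090 rad
t_cruise = d_cruise/v = 7.421090/1.96 = 3.7863

3.7863 s


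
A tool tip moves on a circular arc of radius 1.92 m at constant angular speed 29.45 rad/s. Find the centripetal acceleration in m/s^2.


a_c = omega^2 * r = 29.45^2 * 1.92 = 1665.2208

1665.2208 m/s^2


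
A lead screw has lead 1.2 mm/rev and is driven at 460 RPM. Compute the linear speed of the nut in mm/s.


v = lead * (RPM/60) = 1.2*460/60 = 9.2000

9.2000 mm/s


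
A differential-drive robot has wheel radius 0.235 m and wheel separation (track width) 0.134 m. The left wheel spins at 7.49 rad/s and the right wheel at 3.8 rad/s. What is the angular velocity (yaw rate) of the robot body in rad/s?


omega = r*(wR - wL)/L = 0.235*(3.8 - (7.49))/0.134 = -6.4713

-6.4713 rad/s


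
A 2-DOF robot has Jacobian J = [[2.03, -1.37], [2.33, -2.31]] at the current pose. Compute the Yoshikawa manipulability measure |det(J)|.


det(J) = 2.03*-2.31 - (-1.37)*(2.33) = -1.4972
|det(J)| = 1.4972

1.4972


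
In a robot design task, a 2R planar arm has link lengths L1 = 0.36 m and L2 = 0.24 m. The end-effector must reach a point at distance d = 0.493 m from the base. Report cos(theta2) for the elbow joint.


cos(th2) = (d^2 - L1^2 - L2^2)/(2*L1*L2) = (0.493^2 - 0.36^2 - 0.24^2)/(2*0.36*0.24) = 0.3232

0.3232


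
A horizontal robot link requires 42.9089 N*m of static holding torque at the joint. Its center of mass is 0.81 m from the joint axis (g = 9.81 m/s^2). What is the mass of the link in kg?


m = tau / (g*L) = 42.9089 / (9.81 * 0.81) = 5.4000

5.4000 kg


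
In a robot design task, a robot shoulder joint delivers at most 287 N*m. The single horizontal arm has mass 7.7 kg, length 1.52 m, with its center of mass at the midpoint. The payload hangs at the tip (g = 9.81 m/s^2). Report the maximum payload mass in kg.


tau_arm = m_arm*g*(L/2) = 7.7*9.81*1.52/2 = 57.4081 N*m
tau_payload = tau_max - tau_arm = 287 - 57.4081 = 229.5919
m_payload = tau_payload / (g*L) = 229.5919 / (9.81*1.52) = 15.3973

15.3973 kg


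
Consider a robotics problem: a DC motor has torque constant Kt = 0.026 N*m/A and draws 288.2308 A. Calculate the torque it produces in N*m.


tau = Kt * I = 0.026*288.2308 = 7.4940

7.4940 N*m


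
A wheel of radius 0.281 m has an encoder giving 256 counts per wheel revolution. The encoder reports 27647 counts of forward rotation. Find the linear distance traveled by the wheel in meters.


revs = 27647/256 = 107.996094
d = revs * 2*pi*r = 107.996094 * 2*pi*0.281 = 190.6752

190.6752 m


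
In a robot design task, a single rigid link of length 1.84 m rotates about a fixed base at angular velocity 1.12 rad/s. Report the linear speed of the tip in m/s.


v = L*omega = 1.84 * 1.12 = 2.0608

2.0608 m/s


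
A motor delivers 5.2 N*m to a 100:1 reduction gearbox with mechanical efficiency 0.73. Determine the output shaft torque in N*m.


tau_out = tau_in * N * eta = 5.2 * 100 * 0.73 = 379.6000

379.6000 N*m


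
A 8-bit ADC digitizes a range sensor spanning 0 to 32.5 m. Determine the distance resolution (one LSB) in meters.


res = range / 2^n = 32.5/2^8 = 32.5/256 = 0.1270

0.1270 m


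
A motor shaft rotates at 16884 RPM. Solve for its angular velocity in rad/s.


omega = 16884 * 2*pi/60 = 1768.0883

1768.0883 rad/s


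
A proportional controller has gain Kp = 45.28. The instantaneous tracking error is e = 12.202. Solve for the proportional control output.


u_P = Kp * e = 45.28 * 12.202 = 552.5066

552.5066


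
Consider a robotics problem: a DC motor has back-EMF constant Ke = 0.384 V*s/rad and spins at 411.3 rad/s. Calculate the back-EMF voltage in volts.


V_emf = Ke * omega = 0.384*411.3 = 157.9392

157.9392 V


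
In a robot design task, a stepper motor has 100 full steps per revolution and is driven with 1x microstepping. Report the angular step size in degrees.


step = 360/(100*1) = 360/100 = 3.6000

3.6000 degrees


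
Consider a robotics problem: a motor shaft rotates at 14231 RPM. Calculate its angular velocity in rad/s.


omega = 14231 * 2*pi/60 = 1490.2668

1490.2668 rad/s


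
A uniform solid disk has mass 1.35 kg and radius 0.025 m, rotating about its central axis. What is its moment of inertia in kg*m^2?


I = (1/2)*m*R^2 = 0.5*1.35*0.025^2 = 4.2188e-04

4.2188e-04 kg*m^2


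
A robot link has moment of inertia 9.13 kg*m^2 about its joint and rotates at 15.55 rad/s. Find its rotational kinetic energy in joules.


KE = (1/2)*I*omega^2 = 0.5*9.13*15.55^2 = 1103.8284

1103.8284 J


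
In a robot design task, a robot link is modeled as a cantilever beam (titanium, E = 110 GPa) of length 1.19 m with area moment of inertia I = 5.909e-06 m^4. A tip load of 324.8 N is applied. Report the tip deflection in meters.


delta = F*L^3/(3*E*I) = 324.8*1.19^3/(3*1.100e+11*5.909e-06)
      = 547.3396432/1949970 = 2.8069e-04

2.8069e-04 m
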